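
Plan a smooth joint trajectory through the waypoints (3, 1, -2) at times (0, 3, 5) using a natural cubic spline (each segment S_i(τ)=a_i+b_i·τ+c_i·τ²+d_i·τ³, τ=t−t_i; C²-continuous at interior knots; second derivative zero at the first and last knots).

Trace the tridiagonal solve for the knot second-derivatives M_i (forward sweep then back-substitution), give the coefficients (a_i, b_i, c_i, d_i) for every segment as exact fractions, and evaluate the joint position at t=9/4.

Δ: Δ0=-2/3, Δ1=-3/2
row 1: diag=10, rhs=-5; c'=1/5, d'=-1/2
back: M1=-1/2
M: M0=0, M1=-1/2, M2=0
seg 0: a=3, c=M0/2=0, d=(M1−M0)/(6·3)=-1/36, b=Δ0−h0·(2M0+M1)/6=-5/12
seg 1: a=1, c=M1/2=-1/4, d=(M2−M1)/(6·2)=1/24, b=Δ1−h1·(2M1+M2)/6=-7/6
t_q=9/4 → seg 0, τ=9/4; S=3+-5/12·τ+0·τ²+-1/36·τ³=447/256

  seg 0: a=3 b=-5/12 c=0 d=-1/36
  seg 1: a=1 b=-7/6 c=-1/4 d=1/24
S(9/4) = 447/256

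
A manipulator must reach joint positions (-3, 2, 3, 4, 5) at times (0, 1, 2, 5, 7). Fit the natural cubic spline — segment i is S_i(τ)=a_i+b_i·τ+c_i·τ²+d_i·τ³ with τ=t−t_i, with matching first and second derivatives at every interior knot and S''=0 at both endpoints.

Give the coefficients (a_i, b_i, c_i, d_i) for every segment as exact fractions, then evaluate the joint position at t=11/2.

  seg 0: a=-3 b=9881/1644 c=0 d=-1661/1644
  seg 1: a=2 b=2449/822 c=-1661/548 d=1729/1644
  seg 2: a=3 b=119/1644 c=17/137 d=-61/4932
  seg 3: a=4 b=397/822 c=7/548 d=-7/3288
S(11/2) = 37215/8768

Δ: Δ0=5, Δ1=1, Δ2=1/3, Δ3=1/2
row 1: diag=4, rhs=-24; c'=1/4, d'=-6
row 2: denom=8−1·1/4=31/4; d'=(-4−1·-6)/(31/4)=8/31
row 3: denom=10−3·12/31=274/31; d'=(1−3·8/31)/(274/31)=7/274
back: M3=7/274
back: M2=8/31−12/31·7/274=34/137
back: M1=-6−1/4·34/137=-1661/274
M: M0=0, M1=-1661/274, M2=34/137, M3=7/274, M4=0
seg 0: a=-3, c=M0/2=0, d=(M1−M0)/(6·1)=-1661/1644, b=Δ0−h0·(2M0+M1)/6=9881/1644
seg 1: a=2, c=M1/2=-1661/548, d=(M2−M1)/(6·1)=1729/1644, b=Δ1−h1·(2M1+M2)/6=2449/822
seg 2: a=3, c=M2/2=17/137, d=(M3−M2)/(6·3)=-61/4932, b=Δ2−h2·(2M2+M3)/6=119/1644
seg 3: a=4, c=M3/2=7/548, d=(M4−M3)/(6·2)=-7/3288, b=Δ3−h3·(2M3+M4)/6=397/822
t_q=11/2 → seg 3, τ=1/2; S=4+397/822·τ+7/548·τ²+-7/3288·τ³=37215/8768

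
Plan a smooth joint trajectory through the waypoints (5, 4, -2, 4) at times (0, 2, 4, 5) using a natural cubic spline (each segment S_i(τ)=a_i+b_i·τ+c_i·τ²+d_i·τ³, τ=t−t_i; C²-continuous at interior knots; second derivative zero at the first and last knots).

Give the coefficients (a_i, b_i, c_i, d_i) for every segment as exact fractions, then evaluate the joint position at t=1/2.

Δ: Δ0=-1/2, Δ1=-3, Δ2=6
row 1: diag=8, rhs=-15; c'=1/4, d'=-15/8
row 2: denom=6−2·1/4=11/2; d'=(54−2·-15/8)/(11/2)=21/2
back: M2=21/2
back: M1=-15/8−1/4·21/2=-9/2
M: M0=0, M1=-9/2, M2=21/2, M3=0
seg 0: a=5, c=M0/2=0, d=(M1−M0)/(6·2)=-3/8, b=Δ0−h0·(2M0+M1)/6=1
seg 1: a=4, c=M1/2=-9/4, d=(M2−M1)/(6·2)=5/4, b=Δ1−h1·(2M1+M2)/6=-7/2
seg 2: a=-2, c=M2/2=21/4, d=(M3−M2)/(6·1)=-7/4, b=Δ2−h2·(2M2+M3)/6=5/2
t_q=1/2 → seg 0, τ=1/2; S=5+1·τ+0·τ²+-3/8·τ³=349/64

  seg 0: a=5 b=1 c=0 d=-3/8
  seg 1: a=4 b=-7/2 c=-9/4 d=5/4
  seg 2: a=-2 b=5/2 c=21/4 d=-7/4
S(1/2) = 349/64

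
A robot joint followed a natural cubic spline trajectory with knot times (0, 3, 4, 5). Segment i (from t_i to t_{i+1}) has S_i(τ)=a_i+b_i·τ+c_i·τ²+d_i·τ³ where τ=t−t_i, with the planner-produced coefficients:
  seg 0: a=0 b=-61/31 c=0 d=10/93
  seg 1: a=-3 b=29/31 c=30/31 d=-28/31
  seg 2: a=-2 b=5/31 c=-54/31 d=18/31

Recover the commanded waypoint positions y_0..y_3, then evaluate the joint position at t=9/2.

y_0=0 y_1=-3 y_2=-2 y_3=-3
S(9/2) = -283/124

y_0 = S_0(0) = a_0 = 0
y_1 = S_1(0) = a_1 = -3
y_2 = S_2(0) = a_2 = -2
y_3 = S_2(1) = -3
t_q=9/2 is in segment 2 (τ=1/2); S_2(τ)=-283/124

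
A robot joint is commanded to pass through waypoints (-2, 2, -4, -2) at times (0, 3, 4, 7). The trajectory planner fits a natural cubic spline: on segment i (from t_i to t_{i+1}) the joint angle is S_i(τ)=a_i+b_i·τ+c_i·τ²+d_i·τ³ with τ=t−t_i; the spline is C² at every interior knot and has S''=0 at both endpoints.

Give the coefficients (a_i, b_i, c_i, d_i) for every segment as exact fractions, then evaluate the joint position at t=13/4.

Δ: Δ0=4/3, Δ1=-6, Δ2=2/3
row 1: diag=8, rhs=-44; c'=1/8, d'=-11/2
row 2: denom=8−1·1/8=63/8; d'=(40−1·-11/2)/(63/8)=52/9
back: M2=52/9
back: M1=-11/2−1/8·52/9=-56/9
M: M0=0, M1=-56/9, M2=52/9, M3=0
seg 0: a=-2, c=M0/2=0, d=(M1−M0)/(6·3)=-28/81, b=Δ0−h0·(2M0+M1)/6=40/9
seg 1: a=2, c=M1/2=-28/9, d=(M2−M1)/(6·1)=2, b=Δ1−h1·(2M1+M2)/6=-44/9
seg 2: a=-4, c=M2/2=26/9, d=(M3−M2)/(6·3)=-26/81, b=Δ2−h2·(2M2+M3)/6=-46/9
t_q=13/4 → seg 1, τ=1/4; S=2+-44/9·τ+-28/9·τ²+2·τ³=59/96

  seg 0: a=-2 b=40/9 c=0 d=-28/81
  seg 1: a=2 b=-44/9 c=-28/9 d=2
  seg 2: a=-4 b=-46/9 c=26/9 d=-26/81
S(13/4) = 59/96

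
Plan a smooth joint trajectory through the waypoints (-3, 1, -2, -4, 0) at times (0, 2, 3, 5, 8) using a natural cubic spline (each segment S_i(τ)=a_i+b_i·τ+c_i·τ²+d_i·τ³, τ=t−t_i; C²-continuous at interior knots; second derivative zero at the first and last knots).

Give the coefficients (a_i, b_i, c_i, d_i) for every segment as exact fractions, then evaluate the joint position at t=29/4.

Δ: Δ0=2, Δ1=-3, Δ2=-1, Δ3=4/3
row 1: diag=6, rhs=-30; c'=1/6, d'=-5
row 2: denom=6−1·1/6=35/6; d'=(12−1·-5)/(35/6)=102/35
row 3: denom=10−2·12/35=326/35; d'=(14−2·102/35)/(326/35)=143/163
back: M3=143/163
back: M2=102/35−12/35·143/163=426/163
back: M1=-5−1/6·426/163=-886/163
M: M0=0, M1=-886/163, M2=426/163, M3=143/163, M4=0
seg 0: a=-3, c=M0/2=0, d=(M1−M0)/(6·2)=-443/978, b=Δ0−h0·(2M0+M1)/6=1864/489
seg 1: a=1, c=M1/2=-443/163, d=(M2−M1)/(6·1)=656/489, b=Δ1−h1·(2M1+M2)/6=-794/489
seg 2: a=-2, c=M2/2=213/163, d=(M3−M2)/(6·2)=-283/1956, b=Δ2−h2·(2M2+M3)/6=-1484/489
seg 3: a=-4, c=M3/2=143/326, d=(M4−M3)/(6·3)=-143/2934, b=Δ3−h3·(2M3+M4)/6=223/489
t_q=29/4 → seg 3, τ=9/4; S=-4+223/489·τ+143/326·τ²+-143/2934·τ³=-27299/20864

  seg 0: a=-3 b=1864/489 c=0 d=-443/978
  seg 1: a=1 b=-794/489 c=-443/163 d=656/489
  seg 2: a=-2 b=-1484/489 c=213/163 d=-283/1956
  seg 3: a=-4 b=223/489 c=143/326 d=-143/2934
S(29/4) = -27299/20864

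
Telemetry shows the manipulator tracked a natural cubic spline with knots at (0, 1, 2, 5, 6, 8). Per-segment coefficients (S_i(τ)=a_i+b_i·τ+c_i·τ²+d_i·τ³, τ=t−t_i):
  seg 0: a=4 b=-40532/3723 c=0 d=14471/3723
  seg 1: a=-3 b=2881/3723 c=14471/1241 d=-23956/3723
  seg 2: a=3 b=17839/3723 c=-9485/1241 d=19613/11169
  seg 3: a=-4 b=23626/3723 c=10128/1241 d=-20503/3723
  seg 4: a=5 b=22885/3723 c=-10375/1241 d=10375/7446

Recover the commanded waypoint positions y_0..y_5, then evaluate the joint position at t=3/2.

y_0 = S_0(0) = a_0 = 4
y_1 = S_1(0) = a_1 = -3
y_2 = S_2(0) = a_2 = 3
y_3 = S_3(0) = a_3 = -4
y_4 = S_4(0) = a_4 = 5
y_5 = S_4(2) = -5
t_q=3/2 is in segment 1 (τ=1/2); S_1(τ)=-2493/4964

y_0=4 y_1=-3 y_2=3 y_3=-4 y_4=5 y_5=-5
S(3/2) = -2493/4964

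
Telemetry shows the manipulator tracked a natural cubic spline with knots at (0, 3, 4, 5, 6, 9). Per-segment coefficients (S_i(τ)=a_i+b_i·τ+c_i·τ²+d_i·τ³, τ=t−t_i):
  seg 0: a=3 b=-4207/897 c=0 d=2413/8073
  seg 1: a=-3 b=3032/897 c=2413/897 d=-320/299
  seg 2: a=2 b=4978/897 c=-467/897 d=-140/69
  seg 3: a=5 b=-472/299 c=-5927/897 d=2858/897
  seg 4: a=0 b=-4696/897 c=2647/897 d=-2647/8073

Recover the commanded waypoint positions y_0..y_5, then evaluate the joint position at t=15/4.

y_0=3 y_1=-3 y_2=2 y_3=5 y_4=0 y_5=2
S(15/4) = 2855/4784

y_0 = S_0(0) = a_0 = 3
y_1 = S_1(0) = a_1 = -3
y_2 = S_2(0) = a_2 = 2
y_3 = S_3(0) = a_3 = 5
y_4 = S_4(0) = a_4 = 0
y_5 = S_4(3) = 2
t_q=15/4 is in segment 1 (τ=3/4); S_1(τ)=2855/4784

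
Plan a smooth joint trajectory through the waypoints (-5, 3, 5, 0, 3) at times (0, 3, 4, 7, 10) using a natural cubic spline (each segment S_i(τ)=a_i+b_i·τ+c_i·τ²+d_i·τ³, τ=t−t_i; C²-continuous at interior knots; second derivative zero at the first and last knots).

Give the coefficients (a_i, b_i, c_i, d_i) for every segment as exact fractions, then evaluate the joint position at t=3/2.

Δ: Δ0=8/3, Δ1=2, Δ2=-5/3, Δ3=1
row 1: diag=8, rhs=-4; c'=1/8, d'=-1/2
row 2: denom=8−1·1/8=63/8; d'=(-22−1·-1/2)/(63/8)=-172/63
row 3: denom=12−3·8/21=76/7; d'=(16−3·-172/63)/(76/7)=127/57
back: M3=127/57
back: M2=-172/63−8/21·127/57=-68/19
back: M1=-1/2−1/8·-68/19=-1/19
M: M0=0, M1=-1/19, M2=-68/19, M3=127/57, M4=0
seg 0: a=-5, c=M0/2=0, d=(M1−M0)/(6·3)=-1/342, b=Δ0−h0·(2M0+M1)/6=307/114
seg 1: a=3, c=M1/2=-1/38, d=(M2−M1)/(6·1)=-67/114, b=Δ1−h1·(2M1+M2)/6=149/57
seg 2: a=5, c=M2/2=-34/19, d=(M3−M2)/(6·3)=331/1026, b=Δ2−h2·(2M2+M3)/6=91/114
seg 3: a=0, c=M3/2=127/114, d=(M4−M3)/(6·3)=-127/1026, b=Δ3−h3·(2M3+M4)/6=-70/57
t_q=3/2 → seg 0, τ=3/2; S=-5+307/114·τ+0·τ²+-1/342·τ³=-295/304

  seg 0: a=-5 b=307/114 c=0 d=-1/342
  seg 1: a=3 b=149/57 c=-1/38 d=-67/114
  seg 2: a=5 b=91/114 c=-34/19 d=331/1026
  seg 3: a=0 b=-70/57 c=127/114 d=-127/1026
S(3/2) = -295/304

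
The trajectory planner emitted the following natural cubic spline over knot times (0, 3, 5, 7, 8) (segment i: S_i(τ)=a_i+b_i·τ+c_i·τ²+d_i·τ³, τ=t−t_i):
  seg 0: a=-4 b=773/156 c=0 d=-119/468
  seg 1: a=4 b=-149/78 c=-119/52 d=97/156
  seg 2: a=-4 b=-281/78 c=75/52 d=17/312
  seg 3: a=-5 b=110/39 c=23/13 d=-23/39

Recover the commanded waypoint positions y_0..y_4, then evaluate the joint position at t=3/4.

y_0 = S_0(0) = a_0 = -4
y_1 = S_1(0) = a_1 = 4
y_2 = S_2(0) = a_2 = -4
y_3 = S_3(0) = a_3 = -5
y_4 = S_3(1) = -1
t_q=3/4 is in segment 0 (τ=3/4); S_0(τ)=-1301/3328

y_0=-4 y_1=4 y_2=-4 y_3=-5 y_4=-1
S(3/4) = -1301/3328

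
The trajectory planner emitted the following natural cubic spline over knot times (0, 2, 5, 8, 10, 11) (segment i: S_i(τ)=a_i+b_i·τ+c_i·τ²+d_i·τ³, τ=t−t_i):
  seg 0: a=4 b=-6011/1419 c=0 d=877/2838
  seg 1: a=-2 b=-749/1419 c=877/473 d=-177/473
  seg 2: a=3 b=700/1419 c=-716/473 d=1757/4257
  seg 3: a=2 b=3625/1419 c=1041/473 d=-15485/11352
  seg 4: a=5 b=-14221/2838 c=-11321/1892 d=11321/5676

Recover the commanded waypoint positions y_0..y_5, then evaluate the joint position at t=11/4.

y_0 = S_0(0) = a_0 = 4
y_1 = S_1(0) = a_1 = -2
y_2 = S_2(0) = a_2 = 3
y_3 = S_3(0) = a_3 = 2
y_4 = S_4(0) = a_4 = 5
y_5 = S_4(1) = -4
t_q=11/4 is in segment 1 (τ=3/4); S_1(τ)=-45735/30272

y_0=4 y_1=-2 y_2=3 y_3=2 y_4=5 y_5=-4
S(11/4) = -45735/30272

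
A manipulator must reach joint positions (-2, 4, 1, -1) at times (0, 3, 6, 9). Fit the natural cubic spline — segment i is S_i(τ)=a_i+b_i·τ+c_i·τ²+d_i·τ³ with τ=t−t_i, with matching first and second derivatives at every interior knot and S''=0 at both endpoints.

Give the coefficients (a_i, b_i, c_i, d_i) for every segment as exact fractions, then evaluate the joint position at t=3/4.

Δ: Δ0=2, Δ1=-1, Δ2=-2/3
row 1: diag=12, rhs=-18; c'=1/4, d'=-3/2
row 2: denom=12−3·1/4=45/4; d'=(2−3·-3/2)/(45/4)=26/45
back: M2=26/45
back: M1=-3/2−1/4·26/45=-74/45
M: M0=0, M1=-74/45, M2=26/45, M3=0
seg 0: a=-2, c=M0/2=0, d=(M1−M0)/(6·3)=-37/405, b=Δ0−h0·(2M0+M1)/6=127/45
seg 1: a=4, c=M1/2=-37/45, d=(M2−M1)/(6·3)=10/81, b=Δ1−h1·(2M1+M2)/6=16/45
seg 2: a=1, c=M2/2=13/45, d=(M3−M2)/(6·3)=-13/405, b=Δ2−h2·(2M2+M3)/6=-56/45
t_q=3/4 → seg 0, τ=3/4; S=-2+127/45·τ+0·τ²+-37/405·τ³=5/64

  seg 0: a=-2 b=127/45 c=0 d=-37/405
  seg 1: a=4 b=16/45 c=-37/45 d=10/81
  seg 2: a=1 b=-56/45 c=13/45 d=-13/405
S(3/4) = 5/64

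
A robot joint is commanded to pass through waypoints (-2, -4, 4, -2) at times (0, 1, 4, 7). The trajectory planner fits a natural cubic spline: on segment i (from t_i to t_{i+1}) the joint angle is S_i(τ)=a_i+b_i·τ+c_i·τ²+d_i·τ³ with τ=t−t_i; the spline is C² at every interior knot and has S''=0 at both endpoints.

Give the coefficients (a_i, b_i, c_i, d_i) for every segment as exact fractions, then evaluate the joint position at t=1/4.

  seg 0: a=-2 b=-244/87 c=0 d=70/87
  seg 1: a=-4 b=-34/87 c=70/29 d=-364/783
  seg 2: a=4 b=134/87 c=-154/87 d=154/783
S(1/4) = -2495/928

Δ: Δ0=-2, Δ1=8/3, Δ2=-2
row 1: diag=8, rhs=28; c'=3/8, d'=7/2
row 2: denom=12−3·3/8=87/8; d'=(-28−3·7/2)/(87/8)=-308/87
back: M2=-308/87
back: M1=7/2−3/8·-308/87=140/29
M: M0=0, M1=140/29, M2=-308/87, M3=0
seg 0: a=-2, c=M0/2=0, d=(M1−M0)/(6·1)=70/87, b=Δ0−h0·(2M0+M1)/6=-244/87
seg 1: a=-4, c=M1/2=70/29, d=(M2−M1)/(6·3)=-364/783, b=Δ1−h1·(2M1+M2)/6=-34/87
seg 2: a=4, c=M2/2=-154/87, d=(M3−M2)/(6·3)=154/783, b=Δ2−h2·(2M2+M3)/6=134/87
t_q=1/4 → seg 0, τ=1/4; S=-2+-244/87·τ+0·τ²+70/87·τ³=-2495/928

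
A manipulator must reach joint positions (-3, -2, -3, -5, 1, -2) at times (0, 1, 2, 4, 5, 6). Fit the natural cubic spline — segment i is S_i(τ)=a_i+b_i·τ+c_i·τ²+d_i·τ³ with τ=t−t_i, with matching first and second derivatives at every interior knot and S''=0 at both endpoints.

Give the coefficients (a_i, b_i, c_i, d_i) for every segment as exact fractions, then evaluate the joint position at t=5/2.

  seg 0: a=-3 b=127/93 c=0 d=-34/93
  seg 1: a=-2 b=25/93 c=-34/31 d=-16/93
  seg 2: a=-3 b=-227/93 c=-50/31 d=7/6
  seg 3: a=-5 b=475/93 c=167/31 d=-418/93
  seg 4: a=1 b=223/93 c=-251/31 d=251/93
S(5/2) = -2221/496

Δ: Δ0=1, Δ1=-1, Δ2=-1, Δ3=6, Δ4=-3
row 1: diag=4, rhs=-12; c'=1/4, d'=-3
row 2: denom=6−1·1/4=23/4; d'=(0−1·-3)/(23/4)=12/23
row 3: denom=6−2·8/23=122/23; d'=(42−2·12/23)/(122/23)=471/61
row 4: denom=4−1·23/122=465/122; d'=(-54−1·471/61)/(465/122)=-502/31
back: M4=-502/31
back: M3=471/61−23/122·-502/31=334/31
back: M2=12/23−8/23·334/31=-100/31
back: M1=-3−1/4·-100/31=-68/31
M: M0=0, M1=-68/31, M2=-100/31, M3=334/31, M4=-502/31, M5=0
seg 0: a=-3, c=M0/2=0, d=(M1−M0)/(6·1)=-34/93, b=Δ0−h0·(2M0+M1)/6=127/93
seg 1: a=-2, c=M1/2=-34/31, d=(M2−M1)/(6·1)=-16/93, b=Δ1−h1·(2M1+M2)/6=25/93
seg 2: a=-3, c=M2/2=-50/31, d=(M3−M2)/(6·2)=7/6, b=Δ2−h2·(2M2+M3)/6=-227/93
seg 3: a=-5, c=M3/2=167/31, d=(M4−M3)/(6·1)=-418/93, b=Δ3−h3·(2M3+M4)/6=475/93
seg 4: a=1, c=M4/2=-251/31, d=(M5−M4)/(6·1)=251/93, b=Δ4−h4·(2M4+M5)/6=223/93
t_q=5/2 → seg 2, τ=1/2; S=-3+-227/93·τ+-50/31·τ²+7/6·τ³=-2221/496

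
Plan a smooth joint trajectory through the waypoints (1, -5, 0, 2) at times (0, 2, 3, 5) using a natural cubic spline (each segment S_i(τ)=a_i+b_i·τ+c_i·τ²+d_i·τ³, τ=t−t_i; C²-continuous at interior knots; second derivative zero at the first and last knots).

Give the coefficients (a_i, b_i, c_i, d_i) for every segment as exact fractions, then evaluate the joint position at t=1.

Δ: Δ0=-3, Δ1=5, Δ2=1
row 1: diag=6, rhs=48; c'=1/6, d'=8
row 2: denom=6−1·1/6=35/6; d'=(-24−1·8)/(35/6)=-192/35
back: M2=-192/35
back: M1=8−1/6·-192/35=312/35
M: M0=0, M1=312/35, M2=-192/35, M3=0
seg 0: a=1, c=M0/2=0, d=(M1−M0)/(6·2)=26/35, b=Δ0−h0·(2M0+M1)/6=-209/35
seg 1: a=-5, c=M1/2=156/35, d=(M2−M1)/(6·1)=-12/5, b=Δ1−h1·(2M1+M2)/6=103/35
seg 2: a=0, c=M2/2=-96/35, d=(M3−M2)/(6·2)=16/35, b=Δ2−h2·(2M2+M3)/6=163/35
t_q=1 → seg 0, τ=1; S=1+-209/35·τ+0·τ²+26/35·τ³=-148/35

  seg 0: a=1 b=-209/35 c=0 d=26/35
  seg 1: a=-5 b=103/35 c=156/35 d=-12/5
  seg 2: a=0 b=163/35 c=-96/35 d=16/35
S(1) = -148/35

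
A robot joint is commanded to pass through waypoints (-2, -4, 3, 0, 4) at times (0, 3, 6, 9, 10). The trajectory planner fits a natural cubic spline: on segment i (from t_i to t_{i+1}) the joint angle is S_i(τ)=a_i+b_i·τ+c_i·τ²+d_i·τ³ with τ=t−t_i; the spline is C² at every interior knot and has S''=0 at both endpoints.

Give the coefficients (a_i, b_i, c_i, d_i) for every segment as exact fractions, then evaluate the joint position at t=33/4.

Δ: Δ0=-2/3, Δ1=7/3, Δ2=-1, Δ3=4
row 1: diag=12, rhs=18; c'=1/4, d'=3/2
row 2: denom=12−3·1/4=45/4; d'=(-20−3·3/2)/(45/4)=-98/45
row 3: denom=8−3·4/15=36/5; d'=(30−3·-98/45)/(36/5)=137/27
back: M3=137/27
back: M2=-98/45−4/15·137/27=-286/81
back: M1=3/2−1/4·-286/81=193/81
M: M0=0, M1=193/81, M2=-286/81, M3=137/27, M4=0
seg 0: a=-2, c=M0/2=0, d=(M1−M0)/(6·3)=193/1458, b=Δ0−h0·(2M0+M1)/6=-301/162
seg 1: a=-4, c=M1/2=193/162, d=(M2−M1)/(6·3)=-479/1458, b=Δ1−h1·(2M1+M2)/6=139/81
seg 2: a=3, c=M2/2=-143/81, d=(M3−M2)/(6·3)=697/1458, b=Δ2−h2·(2M2+M3)/6=-1/162
seg 3: a=0, c=M3/2=137/54, d=(M4−M3)/(6·1)=-137/162, b=Δ3−h3·(2M3+M4)/6=187/81
t_q=33/4 → seg 2, τ=9/4; S=3+-1/162·τ+-143/81·τ²+697/1458·τ³=-583/1152

  seg 0: a=-2 b=-301/162 c=0 d=193/1458
  seg 1: a=-4 b=139/81 c=193/162 d=-479/1458
  seg 2: a=3 b=-1/162 c=-143/81 d=697/1458
  seg 3: a=0 b=187/81 c=137/54 d=-137/162
S(33/4) = -583/1152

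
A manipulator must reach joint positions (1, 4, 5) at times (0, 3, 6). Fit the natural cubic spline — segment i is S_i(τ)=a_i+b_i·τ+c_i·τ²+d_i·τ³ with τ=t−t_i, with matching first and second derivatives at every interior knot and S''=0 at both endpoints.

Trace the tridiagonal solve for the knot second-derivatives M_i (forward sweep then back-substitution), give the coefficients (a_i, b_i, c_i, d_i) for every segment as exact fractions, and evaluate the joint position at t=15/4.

  seg 0: a=1 b=7/6 c=0 d=-1/54
  seg 1: a=4 b=2/3 c=-1/6 d=1/54
S(15/4) = 565/128

Δ: Δ0=1, Δ1=1/3
row 1: diag=12, rhs=-4; c'=1/4, d'=-1/3
back: M1=-1/3
M: M0=0, M1=-1/3, M2=0
seg 0: a=1, c=M0/2=0, d=(M1−M0)/(6·3)=-1/54, b=Δ0−h0·(2M0+M1)/6=7/6
seg 1: a=4, c=M1/2=-1/6, d=(M2−M1)/(6·3)=1/54, b=Δ1−h1·(2M1+M2)/6=2/3
t_q=15/4 → seg 1, τ=3/4; S=4+2/3·τ+-1/6·τ²+1/54·τ³=565/128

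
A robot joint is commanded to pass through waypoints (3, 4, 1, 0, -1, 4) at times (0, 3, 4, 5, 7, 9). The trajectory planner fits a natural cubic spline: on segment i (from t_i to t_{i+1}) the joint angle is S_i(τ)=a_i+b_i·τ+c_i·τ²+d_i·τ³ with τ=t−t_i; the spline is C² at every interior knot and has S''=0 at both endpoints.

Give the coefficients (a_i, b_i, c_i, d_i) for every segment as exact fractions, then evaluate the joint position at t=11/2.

Δ: Δ0=1/3, Δ1=-3, Δ2=-1, Δ3=-1/2, Δ4=5/2
row 1: diag=8, rhs=-20; c'=1/8, d'=-5/2
row 2: denom=4−1·1/8=31/8; d'=(12−1·-5/2)/(31/8)=116/31
row 3: denom=6−1·8/31=178/31; d'=(3−1·116/31)/(178/31)=-23/178
row 4: denom=8−2·31/89=650/89; d'=(18−2·-23/178)/(650/89)=5/2
back: M4=5/2
back: M3=-23/178−31/89·5/2=-1
back: M2=116/31−8/31·-1=4
back: M1=-5/2−1/8·4=-3
M: M0=0, M1=-3, M2=4, M3=-1, M4=5/2, M5=0
seg 0: a=3, c=M0/2=0, d=(M1−M0)/(6·3)=-1/6, b=Δ0−h0·(2M0+M1)/6=11/6
seg 1: a=4, c=M1/2=-3/2, d=(M2−M1)/(6·1)=7/6, b=Δ1−h1·(2M1+M2)/6=-8/3
seg 2: a=1, c=M2/2=2, d=(M3−M2)/(6·1)=-5/6, b=Δ2−h2·(2M2+M3)/6=-13/6
seg 3: a=0, c=M3/2=-1/2, d=(M4−M3)/(6·2)=7/24, b=Δ3−h3·(2M3+M4)/6=-2/3
seg 4: a=-1, c=M4/2=5/4, d=(M5−M4)/(6·2)=-5/24, b=Δ4−h4·(2M4+M5)/6=5/6
t_q=11/2 → seg 3, τ=1/2; S=0+-2/3·τ+-1/2·τ²+7/24·τ³=-27/64

  seg 0: a=3 b=11/6 c=0 d=-1/6
  seg 1: a=4 b=-8/3 c=-3/2 d=7/6
  seg 2: a=1 b=-13/6 c=2 d=-5/6
  seg 3: a=0 b=-2/3 c=-1/2 d=7/24
  seg 4: a=-1 b=5/6 c=5/4 d=-5/24
S(11/2) = -27/64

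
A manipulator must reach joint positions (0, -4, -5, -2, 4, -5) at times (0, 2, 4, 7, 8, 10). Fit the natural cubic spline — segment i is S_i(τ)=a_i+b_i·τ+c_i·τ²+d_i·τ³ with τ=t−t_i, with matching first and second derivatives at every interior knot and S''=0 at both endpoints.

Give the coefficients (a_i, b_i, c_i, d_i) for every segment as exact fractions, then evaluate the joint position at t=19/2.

Δ: Δ0=-2, Δ1=-1/2, Δ2=1, Δ3=6, Δ4=-9/2
row 1: diag=8, rhs=9; c'=1/4, d'=9/8
row 2: denom=10−2·1/4=19/2; d'=(9−2·9/8)/(19/2)=27/38
row 3: denom=8−3·6/19=134/19; d'=(30−3·27/38)/(134/19)=1059/268
row 4: denom=6−1·19/134=785/134; d'=(-63−1·1059/268)/(785/134)=-17943/1570
back: M4=-17943/1570
back: M3=1059/268−19/134·-17943/1570=4374/785
back: M2=27/38−6/19·4374/785=-1647/1570
back: M1=9/8−1/4·-1647/1570=1089/785
M: M0=0, M1=1089/785, M2=-1647/1570, M3=4374/785, M4=-17943/1570, M5=0
seg 0: a=0, c=M0/2=0, d=(M1−M0)/(6·2)=363/3140, b=Δ0−h0·(2M0+M1)/6=-1933/785
seg 1: a=-4, c=M1/2=1089/1570, d=(M2−M1)/(6·2)=-255/1256, b=Δ1−h1·(2M1+M2)/6=-844/785
seg 2: a=-5, c=M2/2=-1647/3140, d=(M3−M2)/(6·3)=231/628, b=Δ2−h2·(2M2+M3)/6=-1157/1570
seg 3: a=-2, c=M3/2=2187/785, d=(M4−M3)/(6·1)=-8897/3140, b=Δ3−h3·(2M3+M4)/6=18989/3140
seg 4: a=4, c=M4/2=-17943/3140, d=(M5−M4)/(6·2)=5981/6280, b=Δ4−h4·(2M4+M5)/6=4897/1570
t_q=19/2 → seg 4, τ=3/2; S=4+4897/1570·τ+-17943/3140·τ²+5981/6280·τ³=-9689/10048

  seg 0: a=0 b=-1933/785 c=0 d=363/3140
  seg 1: a=-4 b=-844/785 c=1089/1570 d=-255/1256
  seg 2: a=-5 b=-1157/1570 c=-1647/3140 d=231/628
  seg 3: a=-2 b=18989/3140 c=2187/785 d=-8897/3140
  seg 4: a=4 b=4897/1570 c=-17943/3140 d=5981/6280
S(19/2) = -9689/10048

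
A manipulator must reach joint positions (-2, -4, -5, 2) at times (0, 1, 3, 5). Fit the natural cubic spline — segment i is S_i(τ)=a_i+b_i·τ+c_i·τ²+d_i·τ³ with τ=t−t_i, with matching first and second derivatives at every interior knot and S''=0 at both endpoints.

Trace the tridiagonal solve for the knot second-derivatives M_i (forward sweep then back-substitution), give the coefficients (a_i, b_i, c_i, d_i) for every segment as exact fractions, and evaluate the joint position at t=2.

  seg 0: a=-2 b=-23/11 c=0 d=1/11
  seg 1: a=-4 b=-20/11 c=3/11 d=17/88
  seg 2: a=-5 b=35/22 c=63/44 d=-21/88
S(2) = -471/88

Δ: Δ0=-2, Δ1=-1/2, Δ2=7/2
row 1: diag=6, rhs=9; c'=1/3, d'=3/2
row 2: denom=8−2·1/3=22/3; d'=(24−2·3/2)/(22/3)=63/22
back: M2=63/22
back: M1=3/2−1/3·63/22=6/11
M: M0=0, M1=6/11, M2=63/22, M3=0
seg 0: a=-2, c=M0/2=0, d=(M1−M0)/(6·1)=1/11, b=Δ0−h0·(2M0+M1)/6=-23/11
seg 1: a=-4, c=M1/2=3/11, d=(M2−M1)/(6·2)=17/88, b=Δ1−h1·(2M1+M2)/6=-20/11
seg 2: a=-5, c=M2/2=63/44, d=(M3−M2)/(6·2)=-21/88, b=Δ2−h2·(2M2+M3)/6=35/22
t_q=2 → seg 1, τ=1; S=-4+-20/11·τ+3/11·τ²+17/88·τ³=-471/88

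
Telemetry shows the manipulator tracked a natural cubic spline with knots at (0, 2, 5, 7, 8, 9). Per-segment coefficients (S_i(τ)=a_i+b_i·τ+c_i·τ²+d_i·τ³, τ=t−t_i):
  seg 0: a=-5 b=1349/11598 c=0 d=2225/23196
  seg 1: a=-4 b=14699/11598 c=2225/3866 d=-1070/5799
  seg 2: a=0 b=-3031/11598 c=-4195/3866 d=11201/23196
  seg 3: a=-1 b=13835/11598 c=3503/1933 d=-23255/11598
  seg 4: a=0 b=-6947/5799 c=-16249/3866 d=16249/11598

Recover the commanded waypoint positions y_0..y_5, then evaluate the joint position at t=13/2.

y_0=-5 y_1=-4 y_2=0 y_3=-1 y_4=0 y_5=-4
S(13/2) = -74459/61856

y_0 = S_0(0) = a_0 = -5
y_1 = S_1(0) = a_1 = -4
y_2 = S_2(0) = a_2 = 0
y_3 = S_3(0) = a_3 = -1
y_4 = S_4(0) = a_4 = 0
y_5 = S_4(1) = -4
t_q=13/2 is in segment 2 (τ=3/2); S_2(τ)=-74459/61856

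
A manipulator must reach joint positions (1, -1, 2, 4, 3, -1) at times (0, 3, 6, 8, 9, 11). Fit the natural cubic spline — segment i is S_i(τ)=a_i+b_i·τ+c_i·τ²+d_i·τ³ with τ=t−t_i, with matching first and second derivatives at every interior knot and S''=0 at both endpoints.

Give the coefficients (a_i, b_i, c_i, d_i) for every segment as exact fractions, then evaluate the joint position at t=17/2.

  seg 0: a=1 b=-3830/3597 c=0 d=1432/32373
  seg 1: a=-1 b=466/3597 c=1432/3597 d=-1165/32373
  seg 2: a=2 b=5563/3597 c=89/1199 d=-625/3597
  seg 3: a=4 b=-79/327 c=-1161/1199 d=755/3597
  seg 4: a=3 b=-5570/3597 c=-406/1199 d=203/3597
S(17/2) = 35139/9592

Δ: Δ0=-2/3, Δ1=1, Δ2=1, Δ3=-1, Δ4=-2
row 1: diag=12, rhs=10; c'=1/4, d'=5/6
row 2: denom=10−3·1/4=37/4; d'=(0−3·5/6)/(37/4)=-10/37
row 3: denom=6−2·8/37=206/37; d'=(-12−2·-10/37)/(206/37)=-212/103
row 4: denom=6−1·37/206=1199/206; d'=(-6−1·-212/103)/(1199/206)=-812/1199
back: M4=-812/1199
back: M3=-212/103−37/206·-812/1199=-2322/1199
back: M2=-10/37−8/37·-2322/1199=178/1199
back: M1=5/6−1/4·178/1199=2864/3597
M: M0=0, M1=2864/3597, M2=178/1199, M3=-2322/1199, M4=-812/1199, M5=0
seg 0: a=1, c=M0/2=0, d=(M1−M0)/(6·3)=1432/32373, b=Δ0−h0·(2M0+M1)/6=-3830/3597
seg 1: a=-1, c=M1/2=1432/3597, d=(M2−M1)/(6·3)=-1165/32373, b=Δ1−h1·(2M1+M2)/6=466/3597
seg 2: a=2, c=M2/2=89/1199, d=(M3−M2)/(6·2)=-625/3597, b=Δ2−h2·(2M2+M3)/6=5563/3597
seg 3: a=4, c=M3/2=-1161/1199, d=(M4−M3)/(6·1)=755/3597, b=Δ3−h3·(2M3+M4)/6=-79/327
seg 4: a=3, c=M4/2=-406/1199, d=(M5−M4)/(6·2)=203/3597, b=Δ4−h4·(2M4+M5)/6=-5570/3597
t_q=17/2 → seg 3, τ=1/2; S=4+-79/327·τ+-1161/1199·τ²+755/3597·τ³=35139/9592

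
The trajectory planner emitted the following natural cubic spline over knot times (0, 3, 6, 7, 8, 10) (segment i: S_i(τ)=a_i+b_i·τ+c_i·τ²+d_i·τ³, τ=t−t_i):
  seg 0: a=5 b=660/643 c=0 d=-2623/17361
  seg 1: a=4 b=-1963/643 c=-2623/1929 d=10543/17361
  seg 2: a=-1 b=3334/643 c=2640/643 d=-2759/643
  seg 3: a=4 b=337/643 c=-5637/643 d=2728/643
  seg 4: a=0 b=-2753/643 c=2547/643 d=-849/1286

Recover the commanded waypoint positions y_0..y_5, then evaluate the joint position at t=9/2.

y_0=5 y_1=4 y_2=-1 y_3=4 y_4=0 y_5=2
S(9/2) = -8175/5144

y_0 = S_0(0) = a_0 = 5
y_1 = S_1(0) = a_1 = 4
y_2 = S_2(0) = a_2 = -1
y_3 = S_3(0) = a_3 = 4
y_4 = S_4(0) = a_4 = 0
y_5 = S_4(2) = 2
t_q=9/2 is in segment 1 (τ=3/2); S_1(τ)=-8175/5144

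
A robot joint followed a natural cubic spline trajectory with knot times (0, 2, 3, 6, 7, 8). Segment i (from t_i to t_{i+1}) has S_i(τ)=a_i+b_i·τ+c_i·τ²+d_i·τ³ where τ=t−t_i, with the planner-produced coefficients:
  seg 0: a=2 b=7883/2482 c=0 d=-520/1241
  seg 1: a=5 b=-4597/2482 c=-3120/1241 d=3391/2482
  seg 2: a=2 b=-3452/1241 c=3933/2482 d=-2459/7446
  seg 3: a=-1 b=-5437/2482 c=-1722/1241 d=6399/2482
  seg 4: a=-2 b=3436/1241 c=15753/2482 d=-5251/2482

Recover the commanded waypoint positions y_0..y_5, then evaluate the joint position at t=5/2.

y_0=2 y_1=5 y_2=2 y_3=-1 y_4=-2 y_5=5
S(5/2) = 71803/19856

y_0 = S_0(0) = a_0 = 2
y_1 = S_1(0) = a_1 = 5
y_2 = S_2(0) = a_2 = 2
y_3 = S_3(0) = a_3 = -1
y_4 = S_4(0) = a_4 = -2
y_5 = S_4(1) = 5
t_q=5/2 is in segment 1 (τ=1/2); S_1(τ)=71803/19856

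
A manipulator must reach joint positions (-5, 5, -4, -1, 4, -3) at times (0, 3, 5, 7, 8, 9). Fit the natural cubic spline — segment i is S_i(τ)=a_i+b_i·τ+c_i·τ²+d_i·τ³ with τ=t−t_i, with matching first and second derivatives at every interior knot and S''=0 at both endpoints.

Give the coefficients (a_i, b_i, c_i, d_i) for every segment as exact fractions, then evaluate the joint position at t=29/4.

Δ: Δ0=10/3, Δ1=-9/2, Δ2=3/2, Δ3=5, Δ4=-7
row 1: diag=10, rhs=-47; c'=1/5, d'=-47/10
row 2: denom=8−2·1/5=38/5; d'=(36−2·-47/10)/(38/5)=227/38
row 3: denom=6−2·5/19=104/19; d'=(21−2·227/38)/(104/19)=43/26
row 4: denom=4−1·19/104=397/104; d'=(-72−1·43/26)/(397/104)=-7660/397
back: M4=-7660/397
back: M3=43/26−19/104·-7660/397=2056/397
back: M2=227/38−5/19·2056/397=3661/794
back: M1=-47/10−1/5·3661/794=-2232/397
M: M0=0, M1=-2232/397, M2=3661/794, M3=2056/397, M4=-7660/397, M5=0
seg 0: a=-5, c=M0/2=0, d=(M1−M0)/(6·3)=-124/397, b=Δ0−h0·(2M0+M1)/6=7318/1191
seg 1: a=5, c=M1/2=-1116/397, d=(M2−M1)/(6·2)=8125/9528, b=Δ1−h1·(2M1+M2)/6=-2726/1191
seg 2: a=-4, c=M2/2=3661/1588, d=(M3−M2)/(6·2)=451/9528, b=Δ2−h2·(2M2+M3)/6=-7861/2382
seg 3: a=-1, c=M3/2=1028/397, d=(M4−M3)/(6·1)=-4858/1191, b=Δ3−h3·(2M3+M4)/6=7729/1191
seg 4: a=4, c=M4/2=-3830/397, d=(M5−M4)/(6·1)=3830/1191, b=Δ4−h4·(2M4+M5)/6=-677/1191
t_q=29/4 → seg 3, τ=1/4; S=-1+7729/1191·τ+1028/397·τ²+-4858/1191·τ³=9153/12704

  seg 0: a=-5 b=7318/1191 c=0 d=-124/397
  seg 1: a=5 b=-2726/1191 c=-1116/397 d=8125/9528
  seg 2: a=-4 b=-7861/2382 c=3661/1588 d=451/9528
  seg 3: a=-1 b=7729/1191 c=1028/397 d=-4858/1191
  seg 4: a=4 b=-677/1191 c=-3830/397 d=3830/1191
S(29/4) = 9153/12704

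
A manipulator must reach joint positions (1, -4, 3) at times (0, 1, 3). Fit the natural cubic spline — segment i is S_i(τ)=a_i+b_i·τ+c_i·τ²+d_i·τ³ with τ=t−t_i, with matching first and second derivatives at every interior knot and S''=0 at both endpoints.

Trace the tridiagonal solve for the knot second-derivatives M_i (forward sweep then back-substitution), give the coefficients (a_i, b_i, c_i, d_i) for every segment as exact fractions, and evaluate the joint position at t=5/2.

Δ: Δ0=-5, Δ1=7/2
row 1: diag=6, rhs=51; c'=1/3, d'=17/2
back: M1=17/2
M: M0=0, M1=17/2, M2=0
seg 0: a=1, c=M0/2=0, d=(M1−M0)/(6·1)=17/12, b=Δ0−h0·(2M0+M1)/6=-77/12
seg 1: a=-4, c=M1/2=17/4, d=(M2−M1)/(6·2)=-17/24, b=Δ1−h1·(2M1+M2)/6=-13/6
t_q=5/2 → seg 1, τ=3/2; S=-4+-13/6·τ+17/4·τ²+-17/24·τ³=-5/64

  seg 0: a=1 b=-77/12 c=0 d=17/12
  seg 1: a=-4 b=-13/6 c=17/4 d=-17/24
S(5/2) = -5/64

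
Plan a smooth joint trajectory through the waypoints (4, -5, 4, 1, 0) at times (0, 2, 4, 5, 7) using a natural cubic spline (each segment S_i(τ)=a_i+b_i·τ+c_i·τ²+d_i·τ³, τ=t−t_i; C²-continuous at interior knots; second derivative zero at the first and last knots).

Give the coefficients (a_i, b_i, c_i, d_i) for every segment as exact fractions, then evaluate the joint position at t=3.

  seg 0: a=4 b=-493/64 c=0 d=205/256
  seg 1: a=-5 b=61/32 c=615/128 d=-449/256
  seg 2: a=4 b=5/64 c=-183/32 d=169/64
  seg 3: a=1 b=-55/16 c=141/64 d=-47/128
S(3) = -11/256

Δ: Δ0=-9/2, Δ1=9/2, Δ2=-3, Δ3=-1/2
row 1: diag=8, rhs=54; c'=1/4, d'=27/4
row 2: denom=6−2·1/4=11/2; d'=(-45−2·27/4)/(11/2)=-117/11
row 3: denom=6−1·2/11=64/11; d'=(15−1·-117/11)/(64/11)=141/32
back: M3=141/32
back: M2=-117/11−2/11·141/32=-183/16
back: M1=27/4−1/4·-183/16=615/64
M: M0=0, M1=615/64, M2=-183/16, M3=141/32, M4=0
seg 0: a=4, c=M0/2=0, d=(M1−M0)/(6·2)=205/256, b=Δ0−h0·(2M0+M1)/6=-493/64
seg 1: a=-5, c=M1/2=615/128, d=(M2−M1)/(6·2)=-449/256, b=Δ1−h1·(2M1+M2)/6=61/32
seg 2: a=4, c=M2/2=-183/32, d=(M3−M2)/(6·1)=169/64, b=Δ2−h2·(2M2+M3)/6=5/64
seg 3: a=1, c=M3/2=141/64, d=(M4−M3)/(6·2)=-47/128, b=Δ3−h3·(2M3+M4)/6=-55/16
t_q=3 → seg 1, τ=1; S=-5+61/32·τ+615/128·τ²+-449/256·τ³=-11/256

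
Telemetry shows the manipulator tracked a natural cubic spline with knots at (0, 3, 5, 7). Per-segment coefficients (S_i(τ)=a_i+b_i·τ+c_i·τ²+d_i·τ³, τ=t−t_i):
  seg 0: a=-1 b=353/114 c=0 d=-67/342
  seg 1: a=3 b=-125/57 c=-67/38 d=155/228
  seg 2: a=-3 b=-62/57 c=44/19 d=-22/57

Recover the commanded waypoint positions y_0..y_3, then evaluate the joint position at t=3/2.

y_0 = S_0(0) = a_0 = -1
y_1 = S_1(0) = a_1 = 3
y_2 = S_2(0) = a_2 = -3
y_3 = S_2(2) = 1
t_q=3/2 is in segment 0 (τ=3/2); S_0(τ)=907/304

y_0=-1 y_1=3 y_2=-3 y_3=1
S(3/2) = 907/304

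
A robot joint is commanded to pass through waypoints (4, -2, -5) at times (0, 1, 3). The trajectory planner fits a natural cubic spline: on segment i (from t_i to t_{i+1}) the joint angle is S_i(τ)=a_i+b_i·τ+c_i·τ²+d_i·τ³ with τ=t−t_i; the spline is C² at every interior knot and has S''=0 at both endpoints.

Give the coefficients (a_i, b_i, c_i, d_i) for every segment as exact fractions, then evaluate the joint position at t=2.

  seg 0: a=4 b=-27/4 c=0 d=3/4
  seg 1: a=-2 b=-9/2 c=9/4 d=-3/8
S(2) = -37/8

Δ: Δ0=-6, Δ1=-3/2
row 1: diag=6, rhs=27; c'=1/3, d'=9/2
back: M1=9/2
M: M0=0, M1=9/2, M2=0
seg 0: a=4, c=M0/2=0, d=(M1−M0)/(6·1)=3/4, b=Δ0−h0·(2M0+M1)/6=-27/4
seg 1: a=-2, c=M1/2=9/4, d=(M2−M1)/(6·2)=-3/8, b=Δ1−h1·(2M1+M2)/6=-9/2
t_q=2 → seg 1, τ=1; S=-2+-9/2·τ+9/4·τ²+-3/8·τ³=-37/8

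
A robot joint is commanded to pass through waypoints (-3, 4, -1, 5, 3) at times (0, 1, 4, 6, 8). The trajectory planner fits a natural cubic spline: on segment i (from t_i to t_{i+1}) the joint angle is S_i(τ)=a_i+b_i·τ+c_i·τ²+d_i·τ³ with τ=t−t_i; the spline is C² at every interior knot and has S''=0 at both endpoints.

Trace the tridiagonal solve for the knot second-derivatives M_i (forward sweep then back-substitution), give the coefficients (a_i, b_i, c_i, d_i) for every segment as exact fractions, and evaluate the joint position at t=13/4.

Δ: Δ0=7, Δ1=-5/3, Δ2=3, Δ3=-1
row 1: diag=8, rhs=-52; c'=3/8, d'=-13/2
row 2: denom=10−3·3/8=71/8; d'=(28−3·-13/2)/(71/8)=380/71
row 3: denom=8−2·16/71=536/71; d'=(-24−2·380/71)/(536/71)=-308/67
back: M3=-308/67
back: M2=380/71−16/71·-308/67=428/67
back: M1=-13/2−3/8·428/67=-596/67
M: M0=0, M1=-596/67, M2=428/67, M3=-308/67, M4=0
seg 0: a=-3, c=M0/2=0, d=(M1−M0)/(6·1)=-298/201, b=Δ0−h0·(2M0+M1)/6=1705/201
seg 1: a=4, c=M1/2=-298/67, d=(M2−M1)/(6·3)=512/603, b=Δ1−h1·(2M1+M2)/6=811/201
seg 2: a=-1, c=M2/2=214/67, d=(M3−M2)/(6·2)=-184/201, b=Δ2−h2·(2M2+M3)/6=55/201
seg 3: a=5, c=M3/2=-154/67, d=(M4−M3)/(6·2)=77/201, b=Δ3−h3·(2M3+M4)/6=415/201
t_q=13/4 → seg 1, τ=9/4; S=4+811/201·τ+-298/67·τ²+512/603·τ³=125/536

  seg 0: a=-3 b=1705/201 c=0 d=-298/201
  seg 1: a=4 b=811/201 c=-298/67 d=512/603
  seg 2: a=-1 b=55/201 c=214/67 d=-184/201
  seg 3: a=5 b=415/201 c=-154/67 d=77/201
S(13/4) = 125/536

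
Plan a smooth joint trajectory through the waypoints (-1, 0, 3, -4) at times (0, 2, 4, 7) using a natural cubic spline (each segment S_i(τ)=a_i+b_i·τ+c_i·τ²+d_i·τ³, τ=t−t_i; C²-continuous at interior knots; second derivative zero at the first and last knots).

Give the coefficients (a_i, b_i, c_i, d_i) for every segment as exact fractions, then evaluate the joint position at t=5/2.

  seg 0: a=-1 b=2/57 c=0 d=53/456
  seg 1: a=0 b=163/114 c=53/76 d=-151/456
  seg 2: a=3 b=14/57 c=-49/38 d=49/342
S(5/2) = 1031/1216

Δ: Δ0=1/2, Δ1=3/2, Δ2=-7/3
row 1: diag=8, rhs=6; c'=1/4, d'=3/4
row 2: denom=10−2·1/4=19/2; d'=(-23−2·3/4)/(19/2)=-49/19
back: M2=-49/19
back: M1=3/4−1/4·-49/19=53/38
M: M0=0, M1=53/38, M2=-49/19, M3=0
seg 0: a=-1, c=M0/2=0, d=(M1−M0)/(6·2)=53/456, b=Δ0−h0·(2M0+M1)/6=2/57
seg 1: a=0, c=M1/2=53/76, d=(M2−M1)/(6·2)=-151/456, b=Δ1−h1·(2M1+M2)/6=163/114
seg 2: a=3, c=M2/2=-49/38, d=(M3−M2)/(6·3)=49/342, b=Δ2−h2·(2M2+M3)/6=14/57
t_q=5/2 → seg 1, τ=1/2; S=0+163/114·τ+53/76·τ²+-151/456·τ³=1031/1216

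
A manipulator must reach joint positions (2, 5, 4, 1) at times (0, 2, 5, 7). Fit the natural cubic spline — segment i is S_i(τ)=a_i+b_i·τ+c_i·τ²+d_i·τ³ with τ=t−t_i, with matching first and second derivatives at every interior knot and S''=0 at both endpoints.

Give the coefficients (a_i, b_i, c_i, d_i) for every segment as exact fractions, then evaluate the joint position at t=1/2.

  seg 0: a=2 b=997/546 c=0 d=-89/1092
  seg 1: a=5 b=463/546 c=-89/182 d=2/63
  seg 2: a=4 b=-671/546 c=-37/182 d=37/1092
S(1/2) = 8453/2912

Δ: Δ0=3/2, Δ1=-1/3, Δ2=-3/2
row 1: diag=10, rhs=-11; c'=3/10, d'=-11/10
row 2: denom=10−3·3/10=91/10; d'=(-7−3·-11/10)/(91/10)=-37/91
back: M2=-37/91
back: M1=-11/10−3/10·-37/91=-89/91
M: M0=0, M1=-89/91, M2=-37/91, M3=0
seg 0: a=2, c=M0/2=0, d=(M1−M0)/(6·2)=-89/1092, b=Δ0−h0·(2M0+M1)/6=997/546
seg 1: a=5, c=M1/2=-89/182, d=(M2−M1)/(6·3)=2/63, b=Δ1−h1·(2M1+M2)/6=463/546
seg 2: a=4, c=M2/2=-37/182, d=(M3−M2)/(6·2)=37/1092, b=Δ2−h2·(2M2+M3)/6=-671/546
t_q=1/2 → seg 0, τ=1/2; S=2+997/546·τ+0·τ²+-89/1092·τ³=8453/2912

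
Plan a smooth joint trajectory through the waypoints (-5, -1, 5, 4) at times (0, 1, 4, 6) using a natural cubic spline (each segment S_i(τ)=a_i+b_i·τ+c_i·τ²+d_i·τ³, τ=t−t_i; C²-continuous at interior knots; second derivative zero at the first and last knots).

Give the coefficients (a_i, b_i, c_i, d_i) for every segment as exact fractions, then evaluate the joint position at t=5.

  seg 0: a=-5 b=593/142 c=0 d=-25/142
  seg 1: a=-1 b=259/71 c=-75/142 d=-1/142
  seg 2: a=5 b=41/142 c=-42/71 d=7/71
S(5) = 681/142

Δ: Δ0=4, Δ1=2, Δ2=-1/2
row 1: diag=8, rhs=-12; c'=3/8, d'=-3/2
row 2: denom=10−3·3/8=71/8; d'=(-15−3·-3/2)/(71/8)=-84/71
back: M2=-84/71
back: M1=-3/2−3/8·-84/71=-75/71
M: M0=0, M1=-75/71, M2=-84/71, M3=0
seg 0: a=-5, c=M0/2=0, d=(M1−M0)/(6·1)=-25/142, b=Δ0−h0·(2M0+M1)/6=593/142
seg 1: a=-1, c=M1/2=-75/142, d=(M2−M1)/(6·3)=-1/142, b=Δ1−h1·(2M1+M2)/6=259/71
seg 2: a=5, c=M2/2=-42/71, d=(M3−M2)/(6·2)=7/71, b=Δ2−h2·(2M2+M3)/6=41/142
t_q=5 → seg 2, τ=1; S=5+41/142·τ+-42/71·τ²+7/71·τ³=681/142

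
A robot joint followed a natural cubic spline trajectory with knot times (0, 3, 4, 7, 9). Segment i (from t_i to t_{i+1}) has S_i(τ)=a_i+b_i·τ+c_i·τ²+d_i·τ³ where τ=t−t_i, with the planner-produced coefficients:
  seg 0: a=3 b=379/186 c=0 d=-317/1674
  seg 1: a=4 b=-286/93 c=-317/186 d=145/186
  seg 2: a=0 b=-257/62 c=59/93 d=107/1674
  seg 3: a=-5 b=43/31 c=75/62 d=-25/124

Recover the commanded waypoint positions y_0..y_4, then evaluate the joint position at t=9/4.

y_0 = S_0(0) = a_0 = 3
y_1 = S_1(0) = a_1 = 4
y_2 = S_2(0) = a_2 = 0
y_3 = S_3(0) = a_3 = -5
y_4 = S_3(2) = 1
t_q=9/4 is in segment 0 (τ=9/4); S_0(τ)=21537/3968

y_0=3 y_1=4 y_2=0 y_3=-5 y_4=1
S(9/4) = 21537/3968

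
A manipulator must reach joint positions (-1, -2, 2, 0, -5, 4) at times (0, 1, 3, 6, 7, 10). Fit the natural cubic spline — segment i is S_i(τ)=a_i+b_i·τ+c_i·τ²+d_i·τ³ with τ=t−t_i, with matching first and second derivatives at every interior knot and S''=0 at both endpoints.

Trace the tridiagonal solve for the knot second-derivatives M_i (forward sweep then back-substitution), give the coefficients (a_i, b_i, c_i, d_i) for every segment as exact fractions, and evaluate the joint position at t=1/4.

Δ: Δ0=-1, Δ1=2, Δ2=-2/3, Δ3=-5, Δ4=3
row 1: diag=6, rhs=18; c'=1/3, d'=3
row 2: denom=10−2·1/3=28/3; d'=(-16−2·3)/(28/3)=-33/14
row 3: denom=8−3·9/28=197/28; d'=(-26−3·-33/14)/(197/28)=-530/197
row 4: denom=8−1·28/197=1548/197; d'=(48−1·-530/197)/(1548/197)=4993/774
back: M4=4993/774
back: M3=-530/197−28/197·4993/774=-1396/387
back: M2=-33/14−9/28·-1396/387=-103/86
back: M1=3−1/3·-103/86=877/258
M: M0=0, M1=877/258, M2=-103/86, M3=-1396/387, M4=4993/774, M5=0
seg 0: a=-1, c=M0/2=0, d=(M1−M0)/(6·1)=877/1548, b=Δ0−h0·(2M0+M1)/6=-2425/1548
seg 1: a=-2, c=M1/2=877/516, d=(M2−M1)/(6·2)=-593/1548, b=Δ1−h1·(2M1+M2)/6=103/774
seg 2: a=2, c=M2/2=-103/172, d=(M3−M2)/(6·3)=-1865/13932, b=Δ2−h2·(2M2+M3)/6=1807/774
seg 3: a=0, c=M3/2=-698/387, d=(M4−M3)/(6·1)=865/516, b=Δ3−h3·(2M3+M4)/6=-7543/1548
seg 4: a=-5, c=M4/2=4993/1548, d=(M5−M4)/(6·3)=-4993/13932, b=Δ4−h4·(2M4+M5)/6=-2671/774
t_q=1/4 → seg 0, τ=1/4; S=-1+-2425/1548·τ+0·τ²+877/1548·τ³=-45665/33024

  seg 0: a=-1 b=-2425/1548 c=0 d=877/1548
  seg 1: a=-2 b=103/774 c=877/516 d=-593/1548
  seg 2: a=2 b=1807/774 c=-103/172 d=-1865/13932
  seg 3: a=0 b=-7543/1548 c=-698/387 d=865/516
  seg 4: a=-5 b=-2671/774 c=4993/1548 d=-4993/13932
S(1/4) = -45665/33024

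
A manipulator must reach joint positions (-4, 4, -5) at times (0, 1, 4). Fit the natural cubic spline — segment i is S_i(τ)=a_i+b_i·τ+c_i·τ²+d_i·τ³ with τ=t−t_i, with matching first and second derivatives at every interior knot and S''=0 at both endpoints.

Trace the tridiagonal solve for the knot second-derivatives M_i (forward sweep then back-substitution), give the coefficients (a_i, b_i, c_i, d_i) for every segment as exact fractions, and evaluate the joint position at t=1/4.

Δ: Δ0=8, Δ1=-3
row 1: diag=8, rhs=-66; c'=3/8, d'=-33/4
back: M1=-33/4
M: M0=0, M1=-33/4, M2=0
seg 0: a=-4, c=M0/2=0, d=(M1−M0)/(6·1)=-11/8, b=Δ0−h0·(2M0+M1)/6=75/8
seg 1: a=4, c=M1/2=-33/8, d=(M2−M1)/(6·3)=11/24, b=Δ1−h1·(2M1+M2)/6=21/4
t_q=1/4 → seg 0, τ=1/4; S=-4+75/8·τ+0·τ²+-11/8·τ³=-859/512

  seg 0: a=-4 b=75/8 c=0 d=-11/8
  seg 1: a=4 b=21/4 c=-33/8 d=11/24
S(1/4) = -859/512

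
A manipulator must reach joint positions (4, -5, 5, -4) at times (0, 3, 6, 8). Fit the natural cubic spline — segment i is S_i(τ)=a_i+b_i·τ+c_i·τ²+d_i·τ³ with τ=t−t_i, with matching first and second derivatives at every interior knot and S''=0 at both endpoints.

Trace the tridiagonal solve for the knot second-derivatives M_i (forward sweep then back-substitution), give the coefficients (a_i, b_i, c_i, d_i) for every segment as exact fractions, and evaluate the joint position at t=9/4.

  seg 0: a=4 b=-1187/222 c=0 d=521/1998
  seg 1: a=-5 b=188/111 c=521/222 d=-1199/1998
  seg 2: a=5 b=-95/222 c=-113/37 d=113/222
S(9/4) = -23965/4736

Δ: Δ0=-3, Δ1=10/3, Δ2=-9/2
row 1: diag=12, rhs=38; c'=1/4, d'=19/6
row 2: denom=10−3·1/4=37/4; d'=(-47−3·19/6)/(37/4)=-226/37
back: M2=-226/37
back: M1=19/6−1/4·-226/37=521/111
M: M0=0, M1=521/111, M2=-226/37, M3=0
seg 0: a=4, c=M0/2=0, d=(M1−M0)/(6·3)=521/1998, b=Δ0−h0·(2M0+M1)/6=-1187/222
seg 1: a=-5, c=M1/2=521/222, d=(M2−M1)/(6·3)=-1199/1998, b=Δ1−h1·(2M1+M2)/6=188/111
seg 2: a=5, c=M2/2=-113/37, d=(M3−M2)/(6·2)=113/222, b=Δ2−h2·(2M2+M3)/6=-95/222
t_q=9/4 → seg 0, τ=9/4; S=4+-1187/222·τ+0·τ²+521/1998·τ³=-23965/4736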